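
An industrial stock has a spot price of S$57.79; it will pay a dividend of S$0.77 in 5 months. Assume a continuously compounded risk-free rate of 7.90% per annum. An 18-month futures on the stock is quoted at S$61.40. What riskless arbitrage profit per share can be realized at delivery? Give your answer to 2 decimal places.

S$2.82 per share

PV(dividends) I = 0.77·e^(−0.0790·5/12) = 0.7451
Fair futures F* = (S − I)·e^(rT) = (57.79 − 0.7451)·e^0.118500 = 57.0449 × 1.125807 = 64.2215
Market S$61.40 < fair 64.2215: forward underpriced → reverse cash-and-carry (short the stock, invest proceeds at r, pay the dividends, go long the forward).
Profit at T = |F_mkt − F*| = |61.40 − 64.2215| = S$2.82 per share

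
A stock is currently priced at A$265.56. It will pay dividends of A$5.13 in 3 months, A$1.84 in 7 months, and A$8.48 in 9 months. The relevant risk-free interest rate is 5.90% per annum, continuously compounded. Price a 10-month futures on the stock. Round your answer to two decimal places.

A$263.24

PV(dividends) I = 5.13·e^(−0.0590·3/12) + 1.84·e^(−0.0590·7/12) + 8.48·e^(−0.0590·9/12)
I = 5.0549 + 1.7778 + 8.1129 = 14.9456
F = (S − I)·e^(rT) = (265.56 − 14.9456) · e^(0.0590·10/12)
= 250.6144 · e^0.049167 = 250.6144 × 1.050396 = A$263.24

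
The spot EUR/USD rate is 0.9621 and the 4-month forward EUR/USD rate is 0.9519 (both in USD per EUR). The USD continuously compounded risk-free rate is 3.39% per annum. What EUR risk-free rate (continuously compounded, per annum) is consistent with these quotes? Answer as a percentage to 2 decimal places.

6.59%

F = S·e^((r_USD − r_EUR)T) ⇒ r_EUR = r_USD − ln(F/S)/T
ln(0.9519/0.9621) = -0.010658; /(4/12) = -0.031974
r_EUR = 0.0339 + 0.031974 = 0.065874
r_EUR = 6.59%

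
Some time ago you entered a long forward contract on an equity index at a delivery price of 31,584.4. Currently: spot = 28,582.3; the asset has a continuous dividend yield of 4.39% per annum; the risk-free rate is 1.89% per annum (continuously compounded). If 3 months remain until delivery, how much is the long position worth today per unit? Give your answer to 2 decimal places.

Current fair forward for the remaining 3 months: F = S·e^((r − q)·T), (r − q) = 0.0189 − 0.0439 = -0.0250
F = 28582.3 · e^(-0.0250 × 3/12) = 28582.3 × 0.99376949 = 28404.2177
Value of long forward = (F − K)·e^(−rT) = (28404.2177 − 31584.4) · e^(−0.0189·3/12)
= -3180.1823 × 0.99528615 = -3165.19

-3165.19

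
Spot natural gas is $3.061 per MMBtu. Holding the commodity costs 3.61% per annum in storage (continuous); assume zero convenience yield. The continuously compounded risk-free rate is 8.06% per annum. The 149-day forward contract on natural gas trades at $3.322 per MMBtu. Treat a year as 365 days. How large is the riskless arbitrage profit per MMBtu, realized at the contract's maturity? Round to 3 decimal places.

$0.112 per MMBtu

Fair forward: F* = S·e^(carry·T), with carry = (r + u) = 0.0806 + 0.0361 = 0.1167
F* = 3.061 · e^(0.1167 × 149/365) = 3.061 · e^0.047639 = 3.061 × 1.048792 = $3.2104
Market $3.322 > fair $3.2104: forward overpriced → cash-and-carry (buy spot, short the forward).
At maturity, profit = |F_mkt − F*| = |3.322 − 3.2104| = $0.112 per MMBtu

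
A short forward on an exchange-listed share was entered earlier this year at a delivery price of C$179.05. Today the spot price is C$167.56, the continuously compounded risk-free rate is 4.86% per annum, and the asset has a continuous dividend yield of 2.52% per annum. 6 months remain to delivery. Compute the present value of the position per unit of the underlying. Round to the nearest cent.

C$9.29

Current fair forward for the remaining 6 months: F = S·e^((r − q)·T), (r − q) = 0.0486 − 0.0252 = 0.0234
F = 167.56 · e^(0.0234 × 6/12) = 167.56 × 1.011769 = 169.5320
Value of long forward = (F − K)·e^(−rT) = (169.5320 − 179.05) · e^(−0.0486·6/12)
= -9.5180 × 0.975993 = -9.29
Short position value = −(long value) = C$9.29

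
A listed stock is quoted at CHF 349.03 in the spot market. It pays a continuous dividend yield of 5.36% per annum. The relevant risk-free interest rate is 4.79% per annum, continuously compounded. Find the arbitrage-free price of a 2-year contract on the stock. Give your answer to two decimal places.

F = S·e^((r − q)T) = 349.03 · e^((0.0479 − 0.0536) × 2)
= 349.03 · e^-0.011400 = 349.03 × 0.988665
F = CHF 345.07

CHF 345.07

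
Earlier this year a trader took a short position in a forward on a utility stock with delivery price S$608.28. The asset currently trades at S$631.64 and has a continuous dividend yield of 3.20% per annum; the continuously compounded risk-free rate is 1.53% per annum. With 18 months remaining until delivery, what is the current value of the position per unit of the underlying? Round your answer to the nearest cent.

-S$7.56

Current fair forward for the remaining 18 months: F = S·e^((r − q)·T), (r − q) = 0.0153 − 0.0320 = -0.0167
F = 631.64 · e^(-0.0167 × 18/12) = 631.64 × 0.975261 = 616.0139
Value of long forward = (F − K)·e^(−rT) = (616.0139 − 608.28) · e^(−0.0153·18/12)
= 7.7339 × 0.977311 = 7.56
Short position value = −(long value) = -S$7.56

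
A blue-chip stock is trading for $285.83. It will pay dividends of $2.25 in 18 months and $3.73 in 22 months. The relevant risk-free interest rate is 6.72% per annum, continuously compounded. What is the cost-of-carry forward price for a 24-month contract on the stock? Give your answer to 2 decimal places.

$320.85

PV(dividends) I = 2.25·e^(−0.0672·18/12) + 3.73·e^(−0.0672·22/12)
I = 2.0343 + 3.2976 = 5.3319
F = (S − I)·e^(rT) = (285.83 − 5.3319) · e^(0.0672·24/12)
= 280.4981 · e^0.134400 = 280.4981 × 1.143850 = $320.85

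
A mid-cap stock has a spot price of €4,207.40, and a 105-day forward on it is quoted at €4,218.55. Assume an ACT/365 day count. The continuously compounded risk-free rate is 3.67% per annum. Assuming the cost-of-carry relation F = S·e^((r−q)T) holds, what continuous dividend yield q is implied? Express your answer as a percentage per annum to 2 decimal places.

From F = S·e^((r−q)T): (r − q) = ln(F/S)/T
ln(4218.55/4207.40) = ln(1.002650) = 0.002646
(r − q) = 0.002646 / (105/365) = 0.009198
q = r − ln(F/S)/T = 0.0367 − 0.009198 = 0.027502
q = 2.75%

2.75%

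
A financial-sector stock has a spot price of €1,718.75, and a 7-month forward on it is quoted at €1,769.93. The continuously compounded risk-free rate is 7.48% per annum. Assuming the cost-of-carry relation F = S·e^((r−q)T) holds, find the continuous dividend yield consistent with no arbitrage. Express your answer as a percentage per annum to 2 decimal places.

From F = S·e^((r−q)T): (r − q) = ln(F/S)/T
ln(1769.93/1718.75) = ln(1.029777) = 0.029342
(r − q) = 0.029342 / (7/12) = 0.050301
q = r − ln(F/S)/T = 0.0748 − 0.050301 = 0.024499
q = 2.45%

2.45%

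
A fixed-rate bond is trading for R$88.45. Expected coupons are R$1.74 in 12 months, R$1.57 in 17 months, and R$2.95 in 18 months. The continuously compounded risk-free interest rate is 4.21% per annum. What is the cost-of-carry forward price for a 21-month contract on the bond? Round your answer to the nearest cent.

R$88.84

PV(coupons) I = 1.74·e^(−0.0421·12/12) + 1.57·e^(−0.0421·17/12) + 2.95·e^(−0.0421·18/12)
I = 1.6683 + 1.4791 + 2.7695 = 5.9169
F = (S − I)·e^(rT) = (88.45 − 5.9169) · e^(0.0421·21/12)
= 82.5331 · e^0.073675 = 82.5331 × 1.076457 = R$88.84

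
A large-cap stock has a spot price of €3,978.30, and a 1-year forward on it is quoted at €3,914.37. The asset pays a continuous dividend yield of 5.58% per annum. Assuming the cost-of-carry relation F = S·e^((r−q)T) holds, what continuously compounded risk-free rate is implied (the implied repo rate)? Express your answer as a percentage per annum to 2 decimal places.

3.96%

From F = S·e^((r−q)T): (r − q) = ln(F/S)/T
ln(3914.37/3978.30) = ln(0.983930) = -0.016201
(r − q) = -0.016201 / (1) = -0.016201
r = ln(F/S)/T + q = -0.016201 + 0.0558 = 0.039599
r = 3.96%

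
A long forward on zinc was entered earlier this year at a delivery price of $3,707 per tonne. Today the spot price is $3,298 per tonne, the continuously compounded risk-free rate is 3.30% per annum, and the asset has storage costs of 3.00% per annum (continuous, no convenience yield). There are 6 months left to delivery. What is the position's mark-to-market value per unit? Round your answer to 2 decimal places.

Current fair forward for the remaining 6 months: F = S·e^((r + u)·T), (r + u) = 0.0330 + 0.0300 = 0.0630
F = 3298 · e^(0.0630 × 6/12) = 3298 × 1.03200138 = 3403.5406
Value of long forward = (F − K)·e^(−rT) = (3403.5406 − 3707) · e^(−0.0330·6/12)
= -303.4594 × 0.98363538 = -298.49

-$298.49 per tonne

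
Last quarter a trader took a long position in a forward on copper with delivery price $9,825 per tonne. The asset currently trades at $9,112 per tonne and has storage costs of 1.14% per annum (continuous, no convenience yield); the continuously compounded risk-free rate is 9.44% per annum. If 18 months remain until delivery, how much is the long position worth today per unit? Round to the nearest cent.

Current fair forward for the remaining 18 months: F = S·e^((r + u)·T), (r + u) = 0.0944 + 0.0114 = 0.1058
F = 9112 · e^(0.1058 × 18/12) = 9112 × 1.17198630 = 10679.1392
Value of long forward = (F − K)·e^(−rT) = (10679.1392 − 9825) · e^(−0.0944·18/12)
= 854.1392 × 0.86796837 = 741.37

$741.37 per tonne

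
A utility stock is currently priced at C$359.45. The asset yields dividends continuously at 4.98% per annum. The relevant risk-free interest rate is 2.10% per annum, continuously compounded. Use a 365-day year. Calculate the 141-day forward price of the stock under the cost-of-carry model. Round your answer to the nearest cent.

C$355.47

F = S·e^((r − q)T) = 359.45 · e^((0.0210 − 0.0498) × 141/365)
= 359.45 · e^-0.011125 = 359.45 × 0.988937
F = C$355.47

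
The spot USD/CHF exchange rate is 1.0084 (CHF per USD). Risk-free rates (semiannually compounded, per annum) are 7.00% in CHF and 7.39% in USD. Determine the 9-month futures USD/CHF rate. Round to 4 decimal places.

By covered interest parity, F = S · (1+r_CHF/2)^(2T) / (1+r_USD/2)^(2T)
= 1.0084 × 1.052957 / 1.055934 = 1.0084 × 0.997181
F = 1.0056 CHF per USD

1.0056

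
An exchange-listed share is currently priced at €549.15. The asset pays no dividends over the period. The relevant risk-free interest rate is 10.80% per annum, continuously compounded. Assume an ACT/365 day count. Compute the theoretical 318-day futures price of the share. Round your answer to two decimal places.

F = S·e^(rT) = 549.15 · e^(0.1080 × 318/365)
= 549.15 · e^0.094093 = 549.15 × 1.098662
F = €603.33

€603.33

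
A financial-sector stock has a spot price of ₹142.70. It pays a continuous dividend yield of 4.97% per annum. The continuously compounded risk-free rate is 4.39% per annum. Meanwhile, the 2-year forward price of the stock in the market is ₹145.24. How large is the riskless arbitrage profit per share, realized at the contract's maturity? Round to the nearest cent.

₹4.19 per share

Fair forward: F* = S·e^(carry·T), with carry = (r − q) = 0.0439 − 0.0497 = -0.0058
F* = 142.70 · e^(-0.0058 × 2) = 142.70 · e^-0.011600 = 142.70 × 0.988467 = ₹141.0542
Market ₹145.24 > fair ₹141.0542: forward overpriced → cash-and-carry (buy spot, short the forward).
At maturity, profit = |F_mkt − F*| = |145.24 − 141.0542| = ₹4.19 per share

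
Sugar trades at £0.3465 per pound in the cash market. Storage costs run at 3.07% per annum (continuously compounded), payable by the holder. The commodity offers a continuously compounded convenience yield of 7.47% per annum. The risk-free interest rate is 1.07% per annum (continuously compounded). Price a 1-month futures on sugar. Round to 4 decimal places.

Net carry = r + u − y = 0.0107 + 0.0307 − 0.0747 = -0.0333
F = S·e^((r+u−y)T) = 0.3465 · e^(-0.0333 × 1/12) = 0.3465 · e^-0.002775
= 0.3465 × 0.997229 = £0.3455 per pound

£0.3455 per pound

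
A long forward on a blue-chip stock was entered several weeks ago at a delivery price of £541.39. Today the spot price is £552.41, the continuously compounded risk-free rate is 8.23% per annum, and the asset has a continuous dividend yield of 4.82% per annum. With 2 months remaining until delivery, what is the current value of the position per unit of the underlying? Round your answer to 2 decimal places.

Current fair forward for the remaining 2 months: F = S·e^((r − q)·T), (r − q) = 0.0823 − 0.0482 = 0.0341
F = 552.41 · e^(0.0341 × 2/12) = 552.41 × 1.005700 = 555.5587
Value of long forward = (F − K)·e^(−rT) = (555.5587 − 541.39) · e^(−0.0823·2/12)
= 14.1687 × 0.986377 = 13.98

£13.98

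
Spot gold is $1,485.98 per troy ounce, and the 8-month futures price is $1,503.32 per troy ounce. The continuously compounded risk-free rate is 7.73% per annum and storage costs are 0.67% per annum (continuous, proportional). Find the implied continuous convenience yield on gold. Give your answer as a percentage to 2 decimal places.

6.66%

F = S·e^((r+u−y)T) ⇒ (r+u−y) = ln(F/S)/T
ln(1503.32/1485.98) = 0.011602; /T ⇒ 0.017403
y = r + u − ln(F/S)/T = 0.0773 + 0.0067 − 0.017403 = 0.066597
y = 6.66%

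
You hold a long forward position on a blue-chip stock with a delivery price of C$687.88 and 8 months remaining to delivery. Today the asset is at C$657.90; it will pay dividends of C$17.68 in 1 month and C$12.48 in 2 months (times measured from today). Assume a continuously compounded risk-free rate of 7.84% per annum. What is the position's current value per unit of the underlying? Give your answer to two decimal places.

-C$24.83

PV(remaining dividends) I = 17.68·e^(−0.0784·1/12) + 12.48·e^(−0.0784·2/12) = 29.8829
Current forward F = (S − I)·e^(rT) = (657.90 − 29.8829)·e^(0.0784·8/12) = 628.0171 × 1.053657 = 661.7146
Value (long) = (F − K)·e^(−rT) = (661.7146 − 687.88) × 0.949076 = -24.8330
Value = -C$24.83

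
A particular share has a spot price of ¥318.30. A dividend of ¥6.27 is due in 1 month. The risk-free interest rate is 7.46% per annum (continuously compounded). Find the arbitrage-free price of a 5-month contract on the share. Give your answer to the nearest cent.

PV(dividends) I = 6.27·e^(−0.0746·1/12)
I = 6.2311
F = (S − I)·e^(rT) = (318.30 − 6.2311) · e^(0.0746·5/12)
= 312.0689 · e^0.031083 = 312.0689 × 1.031571 = ¥321.92

¥321.92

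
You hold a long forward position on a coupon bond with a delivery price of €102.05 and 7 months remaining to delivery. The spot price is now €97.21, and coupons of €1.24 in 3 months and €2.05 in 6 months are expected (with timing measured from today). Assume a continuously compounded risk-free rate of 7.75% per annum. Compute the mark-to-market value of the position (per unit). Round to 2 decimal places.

PV(remaining coupons) I = 1.24·e^(−0.0775·3/12) + 2.05·e^(−0.0775·6/12) = 3.1883
Current forward F = (S − I)·e^(rT) = (97.21 − 3.1883)·e^(0.0775·7/12) = 94.0217 × 1.046246 = 98.3698
Value (long) = (F − K)·e^(−rT) = (98.3698 − 102.05) × 0.955798 = -3.5175
Value = -€3.52

-€3.52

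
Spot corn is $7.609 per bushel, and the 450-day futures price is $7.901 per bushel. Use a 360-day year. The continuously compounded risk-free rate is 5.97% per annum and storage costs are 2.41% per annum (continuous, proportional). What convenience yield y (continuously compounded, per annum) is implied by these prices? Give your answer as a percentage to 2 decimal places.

F = S·e^((r+u−y)T) ⇒ (r+u−y) = ln(F/S)/T
ln(7.901/7.609) = 0.037658; /T ⇒ 0.030126
y = r + u − ln(F/S)/T = 0.0597 + 0.0241 − 0.030126 = 0.053674
y = 5.37%

5.37%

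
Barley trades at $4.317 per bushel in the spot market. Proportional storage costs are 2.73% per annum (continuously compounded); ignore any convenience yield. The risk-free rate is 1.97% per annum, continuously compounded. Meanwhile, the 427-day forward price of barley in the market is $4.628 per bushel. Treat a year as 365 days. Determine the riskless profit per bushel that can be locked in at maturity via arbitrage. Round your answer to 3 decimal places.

Fair forward: F* = S·e^(carry·T), with carry = (r + u) = 0.0197 + 0.0273 = 0.0470
F* = 4.317 · e^(0.0470 × 427/365) = 4.317 · e^0.054984 = 4.317 × 1.056524 = $4.5610
Market $4.628 > fair $4.5610: forward overpriced → cash-and-carry (buy spot, short the forward).
At maturity, profit = |F_mkt − F*| = |4.628 − 4.5610| = $0.067 per bushel

$0.067 per bushel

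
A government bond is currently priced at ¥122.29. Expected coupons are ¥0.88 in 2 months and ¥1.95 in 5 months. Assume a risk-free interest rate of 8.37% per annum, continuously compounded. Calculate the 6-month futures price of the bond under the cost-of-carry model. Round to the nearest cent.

¥124.65

PV(coupons) I = 0.88·e^(−0.0837·2/12) + 1.95·e^(−0.0837·5/12)
I = 0.8678 + 1.8832 = 2.7510
F = (S − I)·e^(rT) = (122.29 − 2.7510) · e^(0.0837·6/12)
= 119.5390 · e^0.041850 = 119.5390 × 1.042738 = ¥124.65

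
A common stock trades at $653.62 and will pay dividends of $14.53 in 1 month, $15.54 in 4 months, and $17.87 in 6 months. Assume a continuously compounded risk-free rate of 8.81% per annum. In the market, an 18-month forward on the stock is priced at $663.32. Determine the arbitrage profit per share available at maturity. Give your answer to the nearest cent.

PV(dividends) I = 14.53·e^(−0.0881·1/12) + 15.54·e^(−0.0881·4/12) + 17.87·e^(−0.0881·6/12) = 46.6139
Fair forward F* = (S − I)·e^(rT) = (653.62 − 46.6139)·e^0.132150 = 607.0061 × 1.141279 = 692.7633
Market $663.32 < fair 692.7633: forward underpriced → reverse cash-and-carry (short the stock, invest proceeds at r, pay the dividends, go long the forward).
Profit at T = |F_mkt − F*| = |663.32 − 692.7633| = $29.44 per share

$29.44 per share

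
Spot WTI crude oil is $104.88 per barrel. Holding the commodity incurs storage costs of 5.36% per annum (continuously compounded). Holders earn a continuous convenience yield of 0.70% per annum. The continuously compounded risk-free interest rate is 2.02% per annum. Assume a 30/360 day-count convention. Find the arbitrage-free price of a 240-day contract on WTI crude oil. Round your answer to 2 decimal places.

Net carry = r + u − y = 0.0202 + 0.0536 − 0.0070 = 0.0668
F = S·e^((r+u−y)T) = 104.88 · e^(0.0668 × 240/360) = 104.88 · e^0.044533
= 104.88 × 1.045539 = $109.66 per barrel

$109.66 per barrel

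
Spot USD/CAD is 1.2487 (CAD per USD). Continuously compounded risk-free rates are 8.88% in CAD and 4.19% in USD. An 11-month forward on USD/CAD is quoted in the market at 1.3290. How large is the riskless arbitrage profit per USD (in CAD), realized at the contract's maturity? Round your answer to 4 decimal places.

0.0254 per USD (in CAD)

Fair forward: F* = S·e^(carry·T), with carry = (r_CAD − r_USD) = 0.0888 − 0.0419 = 0.0469
F* = 1.2487 · e^(0.0469 × 11/12) = 1.2487 · e^0.042992 = 1.2487 × 1.043930 = 1.3036
Market 1.3290 > fair 1.3036: forward overpriced → cash-and-carry (buy spot, short the forward).
At maturity, profit = |F_mkt − F*| = |1.3290 − 1.3036| = 0.0254 per USD (in CAD)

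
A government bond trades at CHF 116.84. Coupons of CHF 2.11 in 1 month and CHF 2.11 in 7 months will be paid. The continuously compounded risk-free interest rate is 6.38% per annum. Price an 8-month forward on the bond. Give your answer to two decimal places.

CHF 117.61

PV(coupons) I = 2.11·e^(−0.0638·1/12) + 2.11·e^(−0.0638·7/12)
I = 2.0988 + 2.0329 = 4.1317
F = (S − I)·e^(rT) = (116.84 − 4.1317) · e^(0.0638·8/12)
= 112.7083 · e^0.042533 = 112.7083 × 1.043450 = CHF 117.61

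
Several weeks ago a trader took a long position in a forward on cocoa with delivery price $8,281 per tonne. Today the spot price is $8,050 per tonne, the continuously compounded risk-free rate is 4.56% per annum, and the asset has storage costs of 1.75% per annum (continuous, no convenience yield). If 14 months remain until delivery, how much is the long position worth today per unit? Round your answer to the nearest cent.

$364.08 per tonne

Current fair forward for the remaining 14 months: F = S·e^((r + u)·T), (r + u) = 0.0456 + 0.0175 = 0.0631
F = 8050 · e^(0.0631 × 14/12) = 8050 × 1.07639411 = 8664.9726
Value of long forward = (F − K)·e^(−rT) = (8664.9726 − 8281) · e^(−0.0456·14/12)
= 383.9726 × 0.94819036 = 364.08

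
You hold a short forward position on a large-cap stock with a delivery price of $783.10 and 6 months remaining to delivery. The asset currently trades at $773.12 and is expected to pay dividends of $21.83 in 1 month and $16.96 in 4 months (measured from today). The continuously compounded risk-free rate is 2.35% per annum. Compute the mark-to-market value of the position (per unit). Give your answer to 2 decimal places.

PV(remaining dividends) I = 21.83·e^(−0.0235·1/12) + 16.96·e^(−0.0235·4/12) = 38.6150
Current forward F = (S − I)·e^(rT) = (773.12 − 38.6150)·e^(0.0235·6/12) = 734.5050 × 1.011819 = 743.1861
Value (long) = (F − K)·e^(−rT) = (743.1861 − 783.10) × 0.988319 = -39.4477
Short position value = −(long value) = $39.45

$39.45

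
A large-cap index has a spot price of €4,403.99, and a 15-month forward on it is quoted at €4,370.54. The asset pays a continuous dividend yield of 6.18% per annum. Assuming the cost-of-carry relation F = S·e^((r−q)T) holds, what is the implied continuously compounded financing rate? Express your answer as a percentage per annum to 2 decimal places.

From F = S·e^((r−q)T): (r − q) = ln(F/S)/T
ln(4370.54/4403.99) = ln(0.992405) = -0.007624
(r − q) = -0.007624 / (15/12) = -0.006099
r = ln(F/S)/T + q = -0.006099 + 0.0618 = 0.055701
r = 5.57%

5.57%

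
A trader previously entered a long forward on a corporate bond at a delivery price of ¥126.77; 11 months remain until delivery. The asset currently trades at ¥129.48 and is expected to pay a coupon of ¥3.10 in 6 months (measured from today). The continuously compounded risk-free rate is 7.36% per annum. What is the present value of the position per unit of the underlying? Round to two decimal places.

PV(remaining coupons) I = 3.10·e^(−0.0736·6/12) = 2.9880
Current forward F = (S − I)·e^(rT) = (129.48 − 2.9880)·e^(0.0736·11/12) = 126.4920 × 1.069795 = 135.3205
Value (long) = (F − K)·e^(−rT) = (135.3205 − 126.77) × 0.934759 = 7.9927
Value = ¥7.99

¥7.99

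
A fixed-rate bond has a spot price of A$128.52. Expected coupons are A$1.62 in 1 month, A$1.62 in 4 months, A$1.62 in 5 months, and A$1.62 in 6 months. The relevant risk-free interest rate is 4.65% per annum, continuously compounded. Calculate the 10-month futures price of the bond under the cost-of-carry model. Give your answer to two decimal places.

PV(coupons) I = 1.62·e^(−0.0465·1/12) + 1.62·e^(−0.0465·4/12) + 1.62·e^(−0.0465·5/12) + 1.62·e^(−0.0465·6/12)
I = 1.6137 + 1.5951 + 1.5889 + 1.5828 = 6.3805
F = (S − I)·e^(rT) = (128.52 − 6.3805) · e^(0.0465·10/12)
= 122.1395 · e^0.038750 = 122.1395 × 1.039511 = A$126.97

A$126.97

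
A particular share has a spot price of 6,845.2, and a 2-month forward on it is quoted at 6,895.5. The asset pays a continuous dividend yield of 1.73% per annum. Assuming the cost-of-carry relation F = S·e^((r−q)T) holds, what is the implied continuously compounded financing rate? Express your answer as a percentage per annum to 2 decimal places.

From F = S·e^((r−q)T): (r − q) = ln(F/S)/T
ln(6895.5/6845.2) = ln(1.007348) = 0.007321
(r − q) = 0.007321 / (2/12) = 0.043926
r = ln(F/S)/T + q = 0.043926 + 0.0173 = 0.061226
r = 6.12%

6.12%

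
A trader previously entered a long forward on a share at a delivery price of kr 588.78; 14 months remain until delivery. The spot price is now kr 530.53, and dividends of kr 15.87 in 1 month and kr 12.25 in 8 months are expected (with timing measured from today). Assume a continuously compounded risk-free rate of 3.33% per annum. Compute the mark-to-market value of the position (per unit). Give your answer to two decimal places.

PV(remaining dividends) I = 15.87·e^(−0.0333·1/12) + 12.25·e^(−0.0333·8/12) = 27.8071
Current forward F = (S − I)·e^(rT) = (530.53 − 27.8071)·e^(0.0333·14/12) = 502.7229 × 1.039615 = 522.6383
Value (long) = (F − K)·e^(−rT) = (522.6383 − 588.78) × 0.961895 = -63.6214
Value = -kr 63.62

-kr 63.62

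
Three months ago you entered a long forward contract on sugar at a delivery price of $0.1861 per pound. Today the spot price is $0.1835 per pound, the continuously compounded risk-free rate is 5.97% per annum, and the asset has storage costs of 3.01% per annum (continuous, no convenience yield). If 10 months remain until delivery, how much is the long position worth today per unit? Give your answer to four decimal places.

$0.0111 per pound

Current fair forward for the remaining 10 months: F = S·e^((r + u)·T), (r + u) = 0.0597 + 0.0301 = 0.0898
F = 0.1835 · e^(0.0898 × 10/12) = 0.1835 × 1.077705 = 0.1978
Value of long forward = (F − K)·e^(−rT) = (0.1978 − 0.1861) · e^(−0.0597·10/12)
= 0.0117 × 0.951467 = 0.0111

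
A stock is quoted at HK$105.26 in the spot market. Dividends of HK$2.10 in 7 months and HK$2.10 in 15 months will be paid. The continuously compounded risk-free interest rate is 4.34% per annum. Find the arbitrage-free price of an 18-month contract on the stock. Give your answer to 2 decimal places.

PV(dividends) I = 2.10·e^(−0.0434·7/12) + 2.10·e^(−0.0434·15/12)
I = 2.0475 + 1.9891 = 4.0366
F = (S − I)·e^(rT) = (105.26 − 4.0366) · e^(0.0434·18/12)
= 101.2234 · e^0.065100 = 101.2234 × 1.067266 = HK$108.03

HK$108.03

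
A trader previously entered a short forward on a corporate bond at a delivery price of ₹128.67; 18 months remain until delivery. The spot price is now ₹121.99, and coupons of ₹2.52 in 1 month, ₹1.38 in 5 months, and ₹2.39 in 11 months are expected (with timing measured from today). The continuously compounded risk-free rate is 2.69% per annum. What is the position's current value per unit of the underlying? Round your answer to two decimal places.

PV(remaining coupons) I = 2.52·e^(−0.0269·1/12) + 1.38·e^(−0.0269·5/12) + 2.39·e^(−0.0269·11/12) = 6.2108
Current forward F = (S − I)·e^(rT) = (121.99 − 6.2108)·e^(0.0269·18/12) = 115.7792 × 1.041175 = 120.5464
Value (long) = (F − K)·e^(−rT) = (120.5464 − 128.67) × 0.960453 = -7.8023
Short position value = −(long value) = ₹7.80

₹7.80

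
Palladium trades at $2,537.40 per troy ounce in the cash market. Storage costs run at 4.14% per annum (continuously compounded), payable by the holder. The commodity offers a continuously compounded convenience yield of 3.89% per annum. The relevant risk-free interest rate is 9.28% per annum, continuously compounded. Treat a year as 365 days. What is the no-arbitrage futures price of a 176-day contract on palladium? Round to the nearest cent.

Net carry = r + u − y = 0.0928 + 0.0414 − 0.0389 = 0.0953
F = S·e^((r+u−y)T) = 2537.40 · e^(0.0953 × 176/365) = 2537.40 · e^0.04595288
= 2537.40 × 1.04702507 = $2,656.72 per troy ounce

$2,656.72 per troy ounce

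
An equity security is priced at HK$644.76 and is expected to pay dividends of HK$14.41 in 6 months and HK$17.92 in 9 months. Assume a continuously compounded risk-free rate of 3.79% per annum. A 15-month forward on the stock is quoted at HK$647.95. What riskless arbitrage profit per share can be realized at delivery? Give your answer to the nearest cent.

PV(dividends) I = 14.41·e^(−0.0379·6/12) + 17.92·e^(−0.0379·9/12) = 31.5573
Fair forward F* = (S − I)·e^(rT) = (644.76 − 31.5573)·e^0.047375 = 613.2027 × 1.048515 = 642.9522
Market HK$647.95 > fair 642.9522: forward overpriced → cash-and-carry (borrow at r, buy the stock and collect the dividends, short the forward).
Profit at T = |F_mkt − F*| = |647.95 − 642.9522| = HK$5.00 per share

HK$5.00 per share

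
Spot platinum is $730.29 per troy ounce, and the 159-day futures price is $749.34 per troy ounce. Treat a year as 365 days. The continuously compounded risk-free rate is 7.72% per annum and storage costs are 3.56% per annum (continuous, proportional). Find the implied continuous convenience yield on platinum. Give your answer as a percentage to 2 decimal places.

F = S·e^((r+u−y)T) ⇒ (r+u−y) = ln(F/S)/T
ln(749.34/730.29) = 0.025751; /T ⇒ 0.059114
y = r + u − ln(F/S)/T = 0.0772 + 0.0356 − 0.059114 = 0.053686
y = 5.37%

5.37%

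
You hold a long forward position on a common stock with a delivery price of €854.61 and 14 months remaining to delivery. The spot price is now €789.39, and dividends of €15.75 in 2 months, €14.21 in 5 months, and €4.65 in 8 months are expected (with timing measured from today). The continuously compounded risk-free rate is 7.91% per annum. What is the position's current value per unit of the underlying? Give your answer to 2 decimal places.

-€23.59

PV(remaining dividends) I = 15.75·e^(−0.0791·2/12) + 14.21·e^(−0.0791·5/12) + 4.65·e^(−0.0791·8/12) = 33.7042
Current forward F = (S − I)·e^(rT) = (789.39 − 33.7042)·e^(0.0791·14/12) = 755.6858 × 1.096676 = 828.7425
Value (long) = (F − K)·e^(−rT) = (828.7425 − 854.61) × 0.911847 = -23.5872
Value = -€23.59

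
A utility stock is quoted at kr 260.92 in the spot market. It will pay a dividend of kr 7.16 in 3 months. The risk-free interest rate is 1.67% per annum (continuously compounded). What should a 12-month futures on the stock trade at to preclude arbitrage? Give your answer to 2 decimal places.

PV(dividends) I = 7.16·e^(−0.0167·3/12)
I = 7.1302
F = (S − I)·e^(rT) = (260.92 − 7.1302) · e^(0.0167·12/12)
= 253.7898 · e^0.016700 = 253.7898 × 1.016840 = kr 258.06

kr 258.06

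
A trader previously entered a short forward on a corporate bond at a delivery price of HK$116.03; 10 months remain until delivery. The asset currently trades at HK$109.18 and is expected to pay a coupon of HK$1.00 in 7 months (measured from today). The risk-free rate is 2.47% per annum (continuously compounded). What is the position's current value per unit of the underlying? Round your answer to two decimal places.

HK$5.47

PV(remaining coupons) I = 1.00·e^(−0.0247·7/12) = 0.9857
Current forward F = (S − I)·e^(rT) = (109.18 − 0.9857)·e^(0.0247·10/12) = 108.1943 × 1.020797 = 110.4444
Value (long) = (F − K)·e^(−rT) = (110.4444 − 116.03) × 0.979627 = -5.4718
Short position value = −(long value) = HK$5.47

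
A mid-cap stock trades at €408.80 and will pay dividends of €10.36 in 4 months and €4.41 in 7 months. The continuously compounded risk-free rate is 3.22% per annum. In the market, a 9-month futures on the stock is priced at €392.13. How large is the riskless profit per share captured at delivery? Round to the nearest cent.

PV(dividends) I = 10.36·e^(−0.0322·4/12) + 4.41·e^(−0.0322·7/12) = 14.5773
Fair futures F* = (S − I)·e^(rT) = (408.80 − 14.5773)·e^0.024150 = 394.2227 × 1.024444 = 403.8591
Market €392.13 < fair 403.8591: forward underpriced → reverse cash-and-carry (short the stock, invest proceeds at r, pay the dividends, go long the forward).
Profit at T = |F_mkt − F*| = |392.13 − 403.8591| = €11.73 per share

€11.73 per share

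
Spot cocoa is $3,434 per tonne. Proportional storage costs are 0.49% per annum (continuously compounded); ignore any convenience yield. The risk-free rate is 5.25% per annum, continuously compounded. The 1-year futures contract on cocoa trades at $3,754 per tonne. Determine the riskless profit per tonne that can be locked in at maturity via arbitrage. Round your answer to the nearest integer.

Fair futures: F* = S·e^(carry·T), with carry = (r + u) = 0.0525 + 0.0049 = 0.0574
F* = 3434 · e^(0.0574 × 1) = 3434 · e^0.057400 = 3434 × 1.059079 = $3636.8773
Market $3754 > fair $3636.8773: forward overpriced → cash-and-carry (buy spot, short the forward).
At maturity, profit = |F_mkt − F*| = |3754 − 3636.8773| = $117 per tonne

$117 per tonne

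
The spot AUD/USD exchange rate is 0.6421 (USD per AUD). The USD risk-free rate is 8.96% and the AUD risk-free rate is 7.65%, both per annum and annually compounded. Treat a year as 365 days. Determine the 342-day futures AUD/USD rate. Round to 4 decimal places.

0.6494

By covered interest parity, F = S · (1+r_USD)^T / (1+r_AUD)^T
= 0.6421 × 1.083724 / 1.071511 = 0.6421 × 1.011398
F = 0.6494 USD per AUD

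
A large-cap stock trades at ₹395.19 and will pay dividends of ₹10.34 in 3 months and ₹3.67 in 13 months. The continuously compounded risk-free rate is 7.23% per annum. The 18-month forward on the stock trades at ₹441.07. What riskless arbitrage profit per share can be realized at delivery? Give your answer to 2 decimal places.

PV(dividends) I = 10.34·e^(−0.0723·3/12) + 3.67·e^(−0.0723·13/12) = 13.5483
Fair forward F* = (S − I)·e^(rT) = (395.19 − 13.5483)·e^0.108450 = 381.6417 × 1.114549 = 425.3584
Market ₹441.07 > fair 425.3584: forward overpriced → cash-and-carry (borrow at r, buy the stock and collect the dividends, short the forward).
Profit at T = |F_mkt − F*| = |441.07 − 425.3584| = ₹15.71 per share

₹15.71 per share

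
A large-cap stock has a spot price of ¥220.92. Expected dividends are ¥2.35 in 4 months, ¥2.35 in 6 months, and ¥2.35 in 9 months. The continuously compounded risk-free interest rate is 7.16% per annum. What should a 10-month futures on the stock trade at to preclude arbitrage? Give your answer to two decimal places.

PV(dividends) I = 2.35·e^(−0.0716·4/12) + 2.35·e^(−0.0716·6/12) + 2.35·e^(−0.0716·9/12)
I = 2.2946 + 2.2674 + 2.2271 = 6.7891
F = (S − I)·e^(rT) = (220.92 − 6.7891) · e^(0.0716·10/12)
= 214.1309 · e^0.059667 = 214.1309 × 1.061483 = ¥227.30

¥227.30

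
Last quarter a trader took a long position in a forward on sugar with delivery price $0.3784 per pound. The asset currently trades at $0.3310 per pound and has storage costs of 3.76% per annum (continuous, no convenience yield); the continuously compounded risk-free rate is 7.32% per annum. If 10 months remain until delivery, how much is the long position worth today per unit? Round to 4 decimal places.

Current fair forward for the remaining 10 months: F = S·e^((r + u)·T), (r + u) = 0.0732 + 0.0376 = 0.1108
F = 0.3310 · e^(0.1108 × 10/12) = 0.3310 × 1.096730 = 0.3630
Value of long forward = (F − K)·e^(−rT) = (0.3630 − 0.3784) · e^(−0.0732·10/12)
= -0.0154 × 0.940823 = -0.0145

-$0.0145 per pound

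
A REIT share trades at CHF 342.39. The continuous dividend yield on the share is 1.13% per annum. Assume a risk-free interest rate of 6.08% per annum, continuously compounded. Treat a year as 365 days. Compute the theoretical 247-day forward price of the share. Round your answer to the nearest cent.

F = S·e^((r − q)T) = 342.39 · e^((0.0608 − 0.0113) × 247/365)
= 342.39 · e^0.033497 = 342.39 × 1.034064
F = CHF 354.05

CHF 354.05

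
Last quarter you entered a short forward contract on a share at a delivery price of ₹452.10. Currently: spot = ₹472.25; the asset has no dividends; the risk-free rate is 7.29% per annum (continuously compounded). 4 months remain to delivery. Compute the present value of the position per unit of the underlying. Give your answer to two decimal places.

-₹31.00

Current fair forward for the remaining 4 months: F = S·e^(r·T), r = 0.0729
F = 472.25 · e^(0.0729 × 4/12) = 472.25 × 1.024598 = 483.8664
Value of long forward = (F − K)·e^(−rT) = (483.8664 − 452.10) · e^(−0.0729·4/12)
= 31.7664 × 0.975993 = 31.00
Short position value = −(long value) = -₹31.00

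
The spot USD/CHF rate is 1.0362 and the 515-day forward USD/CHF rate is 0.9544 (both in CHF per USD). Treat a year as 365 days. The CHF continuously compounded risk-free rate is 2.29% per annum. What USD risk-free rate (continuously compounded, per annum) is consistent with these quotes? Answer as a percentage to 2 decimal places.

F = S·e^((r_CHF − r_USD)T) ⇒ r_USD = r_CHF − ln(F/S)/T
ln(0.9544/1.0362) = -0.082233; /(515/365) = -0.058282
r_USD = 0.0229 + 0.058282 = 0.081182
r_USD = 8.12%

8.12%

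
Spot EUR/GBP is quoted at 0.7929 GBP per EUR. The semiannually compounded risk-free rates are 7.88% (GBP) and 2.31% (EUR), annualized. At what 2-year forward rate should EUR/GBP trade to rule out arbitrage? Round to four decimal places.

By covered interest parity, F = S · (1+r_GBP/2)^(2T) / (1+r_EUR/2)^(2T)
= 0.7929 × 1.167161 / 1.047007 = 0.7929 × 1.114760
F = 0.8839 GBP per EUR

0.8839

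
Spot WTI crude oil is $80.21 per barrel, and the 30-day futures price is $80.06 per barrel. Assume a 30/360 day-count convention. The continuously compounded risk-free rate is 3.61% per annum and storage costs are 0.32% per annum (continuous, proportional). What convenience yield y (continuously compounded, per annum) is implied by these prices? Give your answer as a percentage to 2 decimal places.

6.18%

F = S·e^((r+u−y)T) ⇒ (r+u−y) = ln(F/S)/T
ln(80.06/80.21) = -0.001872; /T ⇒ -0.022464
y = r + u − ln(F/S)/T = 0.0361 + 0.0032 + 0.022464 = 0.061764
y = 6.18%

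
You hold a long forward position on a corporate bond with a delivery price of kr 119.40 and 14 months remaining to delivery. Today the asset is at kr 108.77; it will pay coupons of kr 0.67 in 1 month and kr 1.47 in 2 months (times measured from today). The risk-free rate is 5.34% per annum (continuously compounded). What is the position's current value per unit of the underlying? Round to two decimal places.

PV(remaining coupons) I = 0.67·e^(−0.0534·1/12) + 1.47·e^(−0.0534·2/12) = 2.1240
Current forward F = (S − I)·e^(rT) = (108.77 − 2.1240)·e^(0.0534·14/12) = 106.6460 × 1.064282 = 113.5014
Value (long) = (F − K)·e^(−rT) = (113.5014 − 119.40) × 0.939601 = -5.5423
Value = -kr 5.54

-kr 5.54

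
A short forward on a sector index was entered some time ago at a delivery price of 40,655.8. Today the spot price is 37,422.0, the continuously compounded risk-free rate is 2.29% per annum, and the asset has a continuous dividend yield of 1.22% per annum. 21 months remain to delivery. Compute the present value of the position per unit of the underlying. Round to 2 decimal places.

2427.22

Current fair forward for the remaining 21 months: F = S·e^((r − q)·T), (r − q) = 0.0229 − 0.0122 = 0.0107
F = 37422.0 · e^(0.0107 × 21/12) = 37422.0 × 1.01890141 = 38129.3286
Value of long forward = (F − K)·e^(−rT) = (38129.3286 − 40655.8) · e^(−0.0229·21/12)
= -2526.4714 × 0.96071738 = -2427.22
Short position value = −(long value) = 2427.22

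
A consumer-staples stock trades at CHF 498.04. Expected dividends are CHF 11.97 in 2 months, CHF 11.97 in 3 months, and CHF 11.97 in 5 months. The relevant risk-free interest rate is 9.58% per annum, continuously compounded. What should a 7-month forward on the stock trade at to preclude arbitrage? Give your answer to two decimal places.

PV(dividends) I = 11.97·e^(−0.0958·2/12) + 11.97·e^(−0.0958·3/12) + 11.97·e^(−0.0958·5/12)
I = 11.7804 + 11.6867 + 11.5016 = 34.9687
F = (S − I)·e^(rT) = (498.04 − 34.9687) · e^(0.0958·7/12)
= 463.0713 · e^0.055883 = 463.0713 × 1.057474 = CHF 489.69

CHF 489.69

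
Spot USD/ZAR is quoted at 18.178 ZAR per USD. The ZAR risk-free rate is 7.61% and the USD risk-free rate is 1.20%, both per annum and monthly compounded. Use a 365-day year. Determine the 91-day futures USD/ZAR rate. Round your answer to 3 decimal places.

By covered interest parity, F = S · (1+r_ZAR/12)^(12T) / (1+r_USD/12)^(12T)
= 18.178 × 1.019093 / 1.002995 = 18.178 × 1.016050
F = 18.470 ZAR per USD

18.470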